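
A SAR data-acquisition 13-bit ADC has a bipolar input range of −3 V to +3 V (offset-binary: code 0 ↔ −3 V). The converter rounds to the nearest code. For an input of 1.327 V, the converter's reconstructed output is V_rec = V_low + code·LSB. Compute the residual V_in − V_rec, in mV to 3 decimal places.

-0.148 mV

LSB = 6/2^13 = 0.732 mV.
(1.327 − (−3))/0.000732422 = 5907.7973; round gives code 5908.
Code 5908 maps back to (−3) + 5908×0.000732422 V = 1.3271484 V.
V_in − V_rec = -0.000148437 V = -0.148 mV.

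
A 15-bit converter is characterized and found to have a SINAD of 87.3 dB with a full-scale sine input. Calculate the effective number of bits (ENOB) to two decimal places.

14.21 bits

ENOB = (SINAD − 1.76) / 6.02 = (87.3 − 1.76)/6.02 = 14.209.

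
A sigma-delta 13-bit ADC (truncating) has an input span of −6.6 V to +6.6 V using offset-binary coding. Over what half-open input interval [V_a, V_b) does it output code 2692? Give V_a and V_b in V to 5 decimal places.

LSB = 13.2/2^13 = 1.611 mV.
V_a = V_low + 2692·LSB = -2.2623 V; V_b = V_low + 2693·LSB = -2.26069 V.

[-2.26230 V, -2.26069 V)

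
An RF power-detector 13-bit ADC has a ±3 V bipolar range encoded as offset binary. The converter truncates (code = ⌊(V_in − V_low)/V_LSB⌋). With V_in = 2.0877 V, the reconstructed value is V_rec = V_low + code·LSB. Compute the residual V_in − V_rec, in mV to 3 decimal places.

0.298 mV

LSB = 6/2^13 = 0.732 mV.
(V_in − V_low)/LSB = (2.0877 − (−3))/0.000732422 = 6946.4064 → code 6946 (floor).
Reconstructed: 2.0874023 V.
V_in − V_rec = 0.000297656 V = 0.298 mV.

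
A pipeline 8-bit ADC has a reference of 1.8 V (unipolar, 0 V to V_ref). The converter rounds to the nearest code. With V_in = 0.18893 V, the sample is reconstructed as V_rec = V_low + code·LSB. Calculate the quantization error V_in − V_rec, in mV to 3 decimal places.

-0.914 mV

LSB = 1.8/2^8 = 7.031 mV.
(V_in − V_low)/LSB = (0.18893 − 0)/0.00703125 = 26.8700 → code 27 (round).
Reconstructed: 0.18984375 V.
Error = 0.18893 − 0.18984375 = -0.00091375 V = -0.914 mV.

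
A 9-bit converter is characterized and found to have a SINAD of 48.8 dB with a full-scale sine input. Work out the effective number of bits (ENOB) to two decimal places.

7.81 bits

ENOB = (SINAD − 1.76) / 6.02 = (48.8 − 1.76)/6.02 = 7.814.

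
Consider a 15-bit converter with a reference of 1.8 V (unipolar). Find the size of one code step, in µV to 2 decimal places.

Full-scale span = 1.8 V.
LSB = 1.8 / 2^15 = 1.8 / 32768 = 5.49316e-05 V = 54.93 µV.

54.93 µV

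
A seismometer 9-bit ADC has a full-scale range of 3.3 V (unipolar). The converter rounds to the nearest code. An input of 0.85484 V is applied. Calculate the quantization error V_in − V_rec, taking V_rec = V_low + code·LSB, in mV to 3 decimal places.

-2.387 mV

One LSB is 3.3 V / 512 = 6.445 mV.
(0.85484 − 0)/0.00644531 = 132.6297; round gives code 133.
Reconstructed: 0.85722656 V.
V_in − V_rec = -0.00238656 V = -2.387 mV.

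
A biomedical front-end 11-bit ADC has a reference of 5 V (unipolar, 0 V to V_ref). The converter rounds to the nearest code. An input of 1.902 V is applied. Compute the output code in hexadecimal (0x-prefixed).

Full-scale span = 5 V; LSB = 5/2^11 = 2.441 mV.
Input sits at 779.059 steps above V_low.
round(779.059) = 779.
In hexadecimal (0x-prefixed): 0x30B.

code 0x30B (decimal 779)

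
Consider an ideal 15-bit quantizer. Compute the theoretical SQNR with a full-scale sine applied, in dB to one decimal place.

SNR ≈ 6.02·N + 1.76 dB = 6.02·15 + 1.76 = 92.06 dB.

92.1 dB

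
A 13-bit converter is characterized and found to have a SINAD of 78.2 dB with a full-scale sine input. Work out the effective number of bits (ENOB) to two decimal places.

12.70 bits

ENOB = (SINAD − 1.76) / 6.02 = (78.2 − 1.76)/6.02 = 12.698.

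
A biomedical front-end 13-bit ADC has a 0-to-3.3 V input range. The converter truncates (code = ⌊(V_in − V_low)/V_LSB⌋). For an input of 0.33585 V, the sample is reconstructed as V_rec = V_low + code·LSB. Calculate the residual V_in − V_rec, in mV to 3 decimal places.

LSB = 3.3/2^13 = 402.83 µV.
(0.33585 − 0)/0.000402832 = 833.7222; ⌊·⌋ gives code 833.
Reconstructed: 0.33555908 V.
V_in − V_rec = 0.000290918 V = 0.291 mV.

0.291 mV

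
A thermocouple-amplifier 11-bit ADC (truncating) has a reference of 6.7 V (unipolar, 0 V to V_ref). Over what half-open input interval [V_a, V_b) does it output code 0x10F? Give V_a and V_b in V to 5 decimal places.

LSB = 6.7/2^11 = 3.271 mV.
Code 0x10F = 271 decimal.
V_a = V_low + 271·LSB = 0.886572 V; V_b = V_low + 272·LSB = 0.889844 V.

[0.88657 V, 0.88984 V)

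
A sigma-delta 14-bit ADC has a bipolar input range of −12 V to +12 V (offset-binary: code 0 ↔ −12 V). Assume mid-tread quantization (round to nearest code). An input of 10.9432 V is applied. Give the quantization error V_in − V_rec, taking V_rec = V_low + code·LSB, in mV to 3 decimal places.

-0.648 mV

Step size: 24 V ÷ 2^14 = 1.465 mV.
(V_in − V_low)/LSB = (10.9432 − (−12))/0.00146484 = 15662.5579 → code 15663 (round).
V_rec = (−12) + 15663·0.00146484 = 10.943848 V.
V_in − V_rec = -0.000647656 V = -0.648 mV.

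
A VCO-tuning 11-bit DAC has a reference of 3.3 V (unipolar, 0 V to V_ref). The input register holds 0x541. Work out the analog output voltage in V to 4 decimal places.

2.1672 V

LSB = 3.3 V / 2^11 = 1.611 mV.
Code 0x541 = 1345 decimal.
V_out = 0 + 1345 × 0.00161133 V = 2.16724 V.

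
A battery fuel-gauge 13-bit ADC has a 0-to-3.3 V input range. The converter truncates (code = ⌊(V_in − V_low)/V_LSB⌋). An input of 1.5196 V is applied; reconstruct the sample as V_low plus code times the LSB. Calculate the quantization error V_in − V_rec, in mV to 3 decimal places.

LSB = 3.3/2^13 = 402.83 µV.
Scaled input = 3772.2919 LSBs, so code = 3772.
Code 3772 maps back to 0 + 3772×0.000402832 V = 1.5194824 V.
Error = 1.5196 − 1.5194824 = 0.000117578 V = 0.118 mV.

0.118 mV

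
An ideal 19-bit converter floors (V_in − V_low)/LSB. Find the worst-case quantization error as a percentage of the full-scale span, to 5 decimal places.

Truncating → worst-case error = 1 LSB = V_FS/2^19, so 100/524288 = 0.000190735 % of full scale.

0.00019 %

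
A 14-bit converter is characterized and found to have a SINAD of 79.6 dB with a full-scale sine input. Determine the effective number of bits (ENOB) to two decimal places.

12.93 bits

ENOB = (SINAD − 1.76) / 6.02 = (79.6 − 1.76)/6.02 = 12.930.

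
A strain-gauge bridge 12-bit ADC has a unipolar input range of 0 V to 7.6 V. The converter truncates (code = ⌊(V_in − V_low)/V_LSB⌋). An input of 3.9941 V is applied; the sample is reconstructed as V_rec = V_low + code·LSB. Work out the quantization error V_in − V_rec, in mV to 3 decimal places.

1.131 mV

One LSB is 7.6 V / 4096 = 1.855 mV.
(V_in − V_low)/LSB = (3.9941 − 0)/0.00185547 = 2152.6097 → code 2152 (floor).
Code 2152 maps back to 0 + 2152×0.00185547 V = 3.9929688 V.
V_in − V_rec = 0.00113125 V = 1.131 mV.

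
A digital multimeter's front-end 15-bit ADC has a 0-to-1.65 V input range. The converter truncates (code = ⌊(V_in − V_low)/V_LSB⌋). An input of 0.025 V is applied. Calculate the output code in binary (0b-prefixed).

code 0b111110000 (decimal 496)

LSB = 1.65 V / 32768 = 50.35 µV.
(0.025 − 0) / 5.0354e-05 = 496.485 LSBs.
So the output code is 496.
In binary (0b-prefixed): 0b111110000.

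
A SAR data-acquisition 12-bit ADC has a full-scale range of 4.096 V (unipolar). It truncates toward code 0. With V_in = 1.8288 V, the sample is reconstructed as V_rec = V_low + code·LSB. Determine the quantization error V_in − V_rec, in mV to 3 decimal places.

0.800 mV

Step size: 4.096 V ÷ 2^12 = 1.000 mV.
(1.8288 − 0)/0.001 = 1828.8000; ⌊·⌋ gives code 1828.
V_rec = 0 + 1828·0.001 = 1.828 V.
Difference: 0.0008 V → 0.800 mV.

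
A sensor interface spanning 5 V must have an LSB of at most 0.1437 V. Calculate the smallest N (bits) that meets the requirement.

Number of steps required ≥ 5 V / 0.1437 V = 34.79.
Need 2^N ≥ 34.79; 2^5 = 32, 2^6 = 64.
Minimum N = 6.

6 bits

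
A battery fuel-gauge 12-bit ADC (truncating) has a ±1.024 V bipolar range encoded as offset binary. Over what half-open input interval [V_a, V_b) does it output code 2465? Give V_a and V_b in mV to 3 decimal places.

[208.500 mV, 209.000 mV)

LSB = 2.048/2^12 = 0.500 mV.
V_a = V_low + 2465·LSB = 0.2085 V; V_b = V_low + 2466·LSB = 0.209 V.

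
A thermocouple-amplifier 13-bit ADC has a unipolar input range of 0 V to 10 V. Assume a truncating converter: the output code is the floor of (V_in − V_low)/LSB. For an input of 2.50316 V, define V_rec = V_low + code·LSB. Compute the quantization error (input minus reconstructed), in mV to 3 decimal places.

LSB = 10/2^13 = 1.221 mV.
(V_in − V_low)/LSB = (2.50316 − 0)/0.0012207 = 2050.5887 → code 2050 (floor).
Code 2050 maps back to 0 + 2050×0.0012207 V = 2.5024414 V.
Difference: 0.000718594 V → 0.719 mV.

0.719 mV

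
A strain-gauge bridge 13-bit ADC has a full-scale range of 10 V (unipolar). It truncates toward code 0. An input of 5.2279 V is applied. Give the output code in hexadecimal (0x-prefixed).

code 0x10BA (decimal 4282)

Full-scale span = 10 V; LSB = 10/2^13 = 1.221 mV.
(V_in − V_low)/LSB = (5.2279 − 0) / 0.0012207 = 4282.696.
So the output code is 4282.
In hexadecimal (0x-prefixed): 0x10BA.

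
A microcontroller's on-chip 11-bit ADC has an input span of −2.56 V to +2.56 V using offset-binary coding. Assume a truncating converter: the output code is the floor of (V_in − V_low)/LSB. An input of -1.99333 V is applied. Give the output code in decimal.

code 226

LSB = 5.12 V / 2048 = 2.500 mV.
(V_in − V_low)/LSB = (-1.99333 − (−2.56)) / 0.0025 = 226.668.
Floor → code 226.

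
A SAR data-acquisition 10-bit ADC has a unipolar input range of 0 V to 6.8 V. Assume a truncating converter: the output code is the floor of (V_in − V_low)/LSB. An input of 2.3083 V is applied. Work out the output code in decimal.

code 347

LSB = 6.8 V / 1024 = 6.641 mV.
(2.3083 − 0) / 0.00664062 = 347.603 LSBs.
⌊·⌋(347.603) = 347.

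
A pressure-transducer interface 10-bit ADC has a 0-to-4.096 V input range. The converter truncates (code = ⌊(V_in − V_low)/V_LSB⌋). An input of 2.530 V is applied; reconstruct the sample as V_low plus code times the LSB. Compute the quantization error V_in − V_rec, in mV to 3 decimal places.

LSB = 4.096/2^10 = 4.000 mV.
(V_in − V_low)/LSB = (2.530 − 0)/0.004 = 632.5000 → code 632 (floor).
Reconstructed: 2.528 V.
V_in − V_rec = 0.002 V = 2.000 mV.

2.000 mV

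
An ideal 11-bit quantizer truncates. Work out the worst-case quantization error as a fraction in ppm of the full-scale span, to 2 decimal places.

Truncating → worst-case error = 1 LSB = V_FS/2^11, so 1e+06/2048 = 488.281 ppm of full scale.

488.28 ppm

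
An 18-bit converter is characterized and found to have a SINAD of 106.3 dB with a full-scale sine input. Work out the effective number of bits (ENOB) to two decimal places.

ENOB = (SINAD − 1.76) / 6.02 = (106.3 − 1.76)/6.02 = 17.365.

17.37 bits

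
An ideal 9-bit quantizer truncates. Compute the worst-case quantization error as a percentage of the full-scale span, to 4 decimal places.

0.1953 %

Truncating → worst-case error = 1 LSB = V_FS/2^9, so 100/512 = 0.195312 % of full scale.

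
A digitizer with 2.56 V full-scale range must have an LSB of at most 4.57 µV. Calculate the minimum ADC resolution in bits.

20 bits

Number of steps required ≥ 2.56 V / 4.57 µV = 560175.05.
Need 2^N ≥ 560175.05; 2^19 = 524288, 2^20 = 1048576.
Minimum N = 20.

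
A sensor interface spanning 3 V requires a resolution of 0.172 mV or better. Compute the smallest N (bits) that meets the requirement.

Number of steps required ≥ 3 V / 0.172 mV = 17441.86.
Need 2^N ≥ 17441.86; 2^14 = 16384, 2^15 = 32768.
Minimum N = 15.

15 bits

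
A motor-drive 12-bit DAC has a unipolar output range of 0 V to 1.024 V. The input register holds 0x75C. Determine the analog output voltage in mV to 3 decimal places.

471.000 mV

LSB = 1.024 V / 2^12 = 250.00 µV.
Code 0x75C = 1884 decimal.
V_out = 0 + 1884 × 0.00025 V = 0.471 V.
= 471.000 mV.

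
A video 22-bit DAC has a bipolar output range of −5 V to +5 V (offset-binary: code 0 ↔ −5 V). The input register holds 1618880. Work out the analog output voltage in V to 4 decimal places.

-1.1403 V

LSB = 10 V / 2^22 = 2.38 µV.
V_out = (−5) + 1618880 × 2.38419e-06 V = -1.14029 V.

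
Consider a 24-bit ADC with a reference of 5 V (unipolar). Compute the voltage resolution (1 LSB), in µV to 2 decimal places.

0.30 µV

Full-scale span = 5 V.
LSB = 5 / 2^24 = 5 / 16777216 = 2.98023e-07 V = 0.30 µV.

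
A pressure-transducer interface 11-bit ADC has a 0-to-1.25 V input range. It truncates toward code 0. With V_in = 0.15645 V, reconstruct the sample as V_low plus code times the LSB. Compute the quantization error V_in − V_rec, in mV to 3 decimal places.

One LSB is 1.25 V / 2048 = 0.610 mV.
Scaled input = 256.3277 LSBs, so code = 256.
Code 256 maps back to 0 + 256×0.000610352 V = 0.15625 V.
V_in − V_rec = 0.0002 V = 0.200 mV.

0.200 mV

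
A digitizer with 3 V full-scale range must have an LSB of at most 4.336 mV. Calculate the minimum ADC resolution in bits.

10 bits

Number of steps required ≥ 3 V / 4.336 mV = 691.88.
Need 2^N ≥ 691.88; 2^9 = 512, 2^10 = 1024.
Minimum N = 10.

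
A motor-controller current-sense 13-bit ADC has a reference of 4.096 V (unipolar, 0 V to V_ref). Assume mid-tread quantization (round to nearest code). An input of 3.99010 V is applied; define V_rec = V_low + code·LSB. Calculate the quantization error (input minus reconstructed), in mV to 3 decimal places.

0.100 mV

Step size: 4.096 V ÷ 2^13 = 0.500 mV.
Scaled input = 7980.2000 LSBs, so code = 7980.
Reconstructed: 3.99 V.
Difference: 0.0001 V → 0.100 mV.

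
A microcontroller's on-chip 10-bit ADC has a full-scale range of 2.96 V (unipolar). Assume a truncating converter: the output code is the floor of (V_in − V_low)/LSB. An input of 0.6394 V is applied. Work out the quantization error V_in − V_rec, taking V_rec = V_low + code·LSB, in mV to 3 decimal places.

0.572 mV

Step size: 2.96 V ÷ 2^10 = 2.891 mV.
(0.6394 − 0)/0.00289062 = 221.1978; ⌊·⌋ gives code 221.
V_rec = 0 + 221·0.00289062 = 0.63882812 V.
V_in − V_rec = 0.000571875 V = 0.572 mV.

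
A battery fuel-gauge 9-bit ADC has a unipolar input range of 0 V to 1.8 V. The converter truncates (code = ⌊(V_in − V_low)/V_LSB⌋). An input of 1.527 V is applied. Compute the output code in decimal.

Full-scale span = 1.8 V; LSB = 1.8/2^9 = 3.516 mV.
(1.527 − 0) / 0.00351563 = 434.347 LSBs.
Floor → code 434.

code 434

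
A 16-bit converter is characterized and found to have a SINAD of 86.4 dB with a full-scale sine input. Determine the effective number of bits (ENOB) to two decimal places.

ENOB = (SINAD − 1.76) / 6.02 = (86.4 − 1.76)/6.02 = 14.060.

14.06 bits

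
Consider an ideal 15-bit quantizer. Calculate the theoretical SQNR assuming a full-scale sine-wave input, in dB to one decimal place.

SNR ≈ 6.02·N + 1.76 dB = 6.02·15 + 1.76 = 92.06 dB.

92.1 dB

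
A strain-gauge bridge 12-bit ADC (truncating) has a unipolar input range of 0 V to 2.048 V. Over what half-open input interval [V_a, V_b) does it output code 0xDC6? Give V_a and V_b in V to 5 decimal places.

LSB = 2.048/2^12 = 0.500 mV.
Code 0xDC6 = 3526 decimal.
V_a = V_low + 3526·LSB = 1.763 V; V_b = V_low + 3527·LSB = 1.7635 V.

[1.76300 V, 1.76350 V)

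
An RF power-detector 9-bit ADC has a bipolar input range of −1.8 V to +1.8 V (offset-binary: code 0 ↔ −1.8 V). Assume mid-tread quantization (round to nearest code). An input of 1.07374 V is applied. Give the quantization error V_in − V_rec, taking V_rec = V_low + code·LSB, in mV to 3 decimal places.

-2.041 mV

Step size: 3.6 V ÷ 2^9 = 7.031 mV.
(1.07374 − (−1.8))/0.00703125 = 408.7097; round gives code 409.
Reconstructed: 1.0757812 V.
V_in − V_rec = -0.00204125 V = -2.041 mV.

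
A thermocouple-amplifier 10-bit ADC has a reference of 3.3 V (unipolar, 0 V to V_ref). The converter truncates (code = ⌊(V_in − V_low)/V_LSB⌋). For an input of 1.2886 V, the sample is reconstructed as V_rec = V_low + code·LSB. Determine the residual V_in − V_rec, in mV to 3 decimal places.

2.760 mV

LSB = 3.3/2^10 = 3.223 mV.
(V_in − V_low)/LSB = (1.2886 − 0)/0.00322266 = 399.8565 → code 399 (floor).
V_rec = 0 + 399·0.00322266 = 1.2858398 V.
Difference: 0.00276016 V → 2.760 mV.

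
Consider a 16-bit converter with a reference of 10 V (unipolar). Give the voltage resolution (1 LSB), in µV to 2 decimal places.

Full-scale span = 10 V.
LSB = 10 / 2^16 = 10 / 65536 = 0.000152588 V = 152.59 µV.

152.59 µV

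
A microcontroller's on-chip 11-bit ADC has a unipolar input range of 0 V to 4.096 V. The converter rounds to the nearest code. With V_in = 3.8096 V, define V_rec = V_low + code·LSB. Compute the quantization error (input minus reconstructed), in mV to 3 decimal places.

-0.400 mV

One LSB is 4.096 V / 2048 = 2.000 mV.
Scaled input = 1904.8000 LSBs, so code = 1905.
V_rec = 0 + 1905·0.002 = 3.81 V.
Difference: -0.0004 V → -0.400 mV.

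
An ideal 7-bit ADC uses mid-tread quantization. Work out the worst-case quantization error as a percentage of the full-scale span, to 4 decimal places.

0.3906 %

Rounding → worst-case error = ½ LSB = V_FS/2^8, so 100/256 = 0.390625 % of full scale.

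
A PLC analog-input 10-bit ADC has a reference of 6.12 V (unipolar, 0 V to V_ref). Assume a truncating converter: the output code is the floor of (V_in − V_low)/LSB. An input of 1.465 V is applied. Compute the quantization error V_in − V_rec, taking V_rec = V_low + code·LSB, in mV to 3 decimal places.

Step size: 6.12 V ÷ 2^10 = 5.977 mV.
(1.465 − 0)/0.00597656 = 245.1242; ⌊·⌋ gives code 245.
V_rec = 0 + 245·0.00597656 = 1.4642578 V.
Error = 1.465 − 1.4642578 = 0.000742188 V = 0.742 mV.

0.742 mV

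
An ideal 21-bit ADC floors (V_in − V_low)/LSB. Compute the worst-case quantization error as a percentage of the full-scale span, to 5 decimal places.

0.00005 %

Truncating → worst-case error = 1 LSB = V_FS/2^21, so 100/2097152 = 4.76837e-05 % of full scale.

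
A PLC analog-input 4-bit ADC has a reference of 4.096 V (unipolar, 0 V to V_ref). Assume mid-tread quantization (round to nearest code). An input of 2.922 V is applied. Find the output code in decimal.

code 11

LSB = 4.096 V / 16 = 256.000 mV.
Input sits at 11.414 steps above V_low.
round(11.414) = 11.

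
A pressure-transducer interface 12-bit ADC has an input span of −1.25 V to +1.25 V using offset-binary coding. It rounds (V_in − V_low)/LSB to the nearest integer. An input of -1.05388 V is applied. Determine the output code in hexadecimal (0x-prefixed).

With 4096 levels over 2.5 V, one step is 0.610 mV.
Input sits at 321.323 steps above V_low.
So the output code is 321.
In hexadecimal (0x-prefixed): 0x141.

code 0x141 (decimal 321)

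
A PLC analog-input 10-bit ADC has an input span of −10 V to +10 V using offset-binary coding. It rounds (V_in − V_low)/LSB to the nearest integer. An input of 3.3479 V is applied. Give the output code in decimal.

With 1024 levels over 20 V, one step is 19.531 mV.
Input sits at 683.412 steps above V_low.
Round → code 683.

code 683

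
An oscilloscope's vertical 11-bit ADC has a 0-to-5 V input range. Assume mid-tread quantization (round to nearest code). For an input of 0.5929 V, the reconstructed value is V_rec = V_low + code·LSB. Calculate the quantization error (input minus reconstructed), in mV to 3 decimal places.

-0.362 mV

One LSB is 5 V / 2048 = 2.441 mV.
Scaled input = 242.8518 LSBs, so code = 243.
Code 243 maps back to 0 + 243×0.00244141 V = 0.59326172 V.
Error = 0.5929 − 0.59326172 = -0.000361719 V = -0.362 mV.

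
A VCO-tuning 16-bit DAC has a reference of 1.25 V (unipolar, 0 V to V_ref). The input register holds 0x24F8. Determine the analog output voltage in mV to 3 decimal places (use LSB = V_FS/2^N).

180.511 mV

LSB = 1.25 V / 2^16 = 19.07 µV.
Code 0x24F8 = 9464 decimal.
V_out = 0 + 9464 × 1.90735e-05 V = 0.180511 V.
= 180.511 mV.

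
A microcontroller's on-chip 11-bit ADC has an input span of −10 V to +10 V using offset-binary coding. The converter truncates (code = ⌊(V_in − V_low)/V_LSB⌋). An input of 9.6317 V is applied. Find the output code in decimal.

With 2048 levels over 20 V, one step is 9.766 mV.
Input sits at 2010.286 steps above V_low.
So the output code is 2010.

code 2010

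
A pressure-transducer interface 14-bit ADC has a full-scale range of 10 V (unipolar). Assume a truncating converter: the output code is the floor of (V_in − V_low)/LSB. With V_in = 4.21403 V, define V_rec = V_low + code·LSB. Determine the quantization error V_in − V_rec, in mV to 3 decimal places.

LSB = 10/2^14 = 0.610 mV.
(4.21403 − 0)/0.000610352 = 6904.2668; ⌊·⌋ gives code 6904.
V_rec = 0 + 6904·0.000610352 = 4.2138672 V.
V_in − V_rec = 0.000162813 V = 0.163 mV.

0.163 mV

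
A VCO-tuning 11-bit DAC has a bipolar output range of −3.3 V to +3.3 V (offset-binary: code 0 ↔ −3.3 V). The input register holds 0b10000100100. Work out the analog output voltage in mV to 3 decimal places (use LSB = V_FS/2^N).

LSB = 6.6 V / 2^11 = 3.223 mV.
Code 0b10000100100 = 1060 decimal.
V_out = (−3.3) + 1060 × 0.00322266 V = 0.116016 V.
= 116.016 mV.

116.016 mV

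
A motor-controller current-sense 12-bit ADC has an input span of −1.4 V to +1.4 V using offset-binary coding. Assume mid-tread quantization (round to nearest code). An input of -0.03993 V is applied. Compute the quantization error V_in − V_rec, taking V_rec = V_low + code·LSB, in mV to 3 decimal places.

-0.282 mV

Step size: 2.8 V ÷ 2^12 = 0.684 mV.
(V_in − V_low)/LSB = (-0.03993 − (−1.4))/0.000683594 = 1989.5881 → code 1990 (round).
Code 1990 maps back to (−1.4) + 1990×0.000683594 V = -0.039648438 V.
Difference: -0.000281563 V → -0.282 mV.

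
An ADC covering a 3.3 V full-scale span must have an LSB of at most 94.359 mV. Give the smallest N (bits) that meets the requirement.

Number of steps required ≥ 3.3 V / 94.359 mV = 34.97.
Need 2^N ≥ 34.97; 2^5 = 32, 2^6 = 64.
Minimum N = 6.

6 bits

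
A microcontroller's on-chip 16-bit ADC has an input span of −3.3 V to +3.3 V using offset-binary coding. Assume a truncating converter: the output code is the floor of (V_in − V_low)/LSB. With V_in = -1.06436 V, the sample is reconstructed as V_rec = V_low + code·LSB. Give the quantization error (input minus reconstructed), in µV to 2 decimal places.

One LSB is 6.6 V / 65536 = 100.71 µV.
Scaled input = 22199.2277 LSBs, so code = 22199.
Reconstructed: -1.0643829 V.
Difference: 2.29346e-05 V → 22.93 µV.

22.93 µV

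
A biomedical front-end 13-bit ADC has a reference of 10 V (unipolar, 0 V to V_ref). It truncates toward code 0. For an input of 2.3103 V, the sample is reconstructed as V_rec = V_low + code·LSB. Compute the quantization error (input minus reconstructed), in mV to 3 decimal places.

Step size: 10 V ÷ 2^13 = 1.221 mV.
Scaled input = 1892.5978 LSBs, so code = 1892.
Reconstructed: 2.3095703 V.
Error = 2.3103 − 2.3095703 = 0.000729687 V = 0.730 mV.

0.730 mV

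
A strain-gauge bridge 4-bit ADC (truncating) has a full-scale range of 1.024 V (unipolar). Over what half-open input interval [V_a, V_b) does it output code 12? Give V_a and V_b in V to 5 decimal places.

[0.76800 V, 0.83200 V)

LSB = 1.024/2^4 = 64.000 mV.
V_a = V_low + 12·LSB = 0.768 V; V_b = V_low + 13·LSB = 0.832 V.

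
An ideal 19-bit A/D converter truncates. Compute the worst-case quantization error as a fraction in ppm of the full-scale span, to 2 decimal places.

Truncating → worst-case error = 1 LSB = V_FS/2^19, so 1e+06/524288 = 1.90735 ppm of full scale.

1.91 ppm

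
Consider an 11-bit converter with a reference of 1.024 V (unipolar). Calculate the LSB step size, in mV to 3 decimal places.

Full-scale span = 1.024 V.
LSB = 1.024 / 2^11 = 1.024 / 2048 = 0.0005 V = 0.500 mV.

0.500 mV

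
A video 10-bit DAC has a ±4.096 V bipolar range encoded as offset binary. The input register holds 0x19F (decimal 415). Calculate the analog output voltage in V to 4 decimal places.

LSB = 8.192 V / 2^10 = 8.000 mV.
Code 0x19F = 415 decimal.
V_out = (−4.096) + 415 × 0.008 V = -0.776 V.

-0.7760 V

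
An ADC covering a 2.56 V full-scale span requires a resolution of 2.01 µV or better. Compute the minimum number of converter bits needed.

Number of steps required ≥ 2.56 V / 2.01 µV = 1273631.84.
Need 2^N ≥ 1273631.84; 2^20 = 1048576, 2^21 = 2097152.
Minimum N = 21.

21 bits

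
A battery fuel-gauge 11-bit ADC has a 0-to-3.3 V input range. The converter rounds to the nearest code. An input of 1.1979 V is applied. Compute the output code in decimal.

code 743

LSB = 3.3 V / 2048 = 1.611 mV.
(1.1979 − 0) / 0.00161133 = 743.424 LSBs.
So the output code is 743.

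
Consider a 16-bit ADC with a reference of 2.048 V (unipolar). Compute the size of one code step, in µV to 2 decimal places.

31.25 µV

Full-scale span = 2.048 V.
LSB = 2.048 / 2^16 = 2.048 / 65536 = 3.125e-05 V = 31.25 µV.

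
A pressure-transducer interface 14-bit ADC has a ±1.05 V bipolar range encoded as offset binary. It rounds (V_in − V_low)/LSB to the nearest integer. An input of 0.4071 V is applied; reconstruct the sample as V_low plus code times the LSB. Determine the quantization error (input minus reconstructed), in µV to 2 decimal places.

19.92 µV

One LSB is 2.1 V / 16384 = 128.17 µV.
(V_in − V_low)/LSB = (0.4071 − (−1.05))/0.000128174 = 11368.1554 → code 11368 (round).
Code 11368 maps back to (−1.05) + 11368×0.000128174 V = 0.40708008 V.
V_in − V_rec = 1.99219e-05 V = 19.92 µV.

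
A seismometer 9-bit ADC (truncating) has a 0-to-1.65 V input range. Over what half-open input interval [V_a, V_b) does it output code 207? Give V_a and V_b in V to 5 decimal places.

[0.66709 V, 0.67031 V)

LSB = 1.65/2^9 = 3.223 mV.
V_a = V_low + 207·LSB = 0.66709 V; V_b = V_low + 208·LSB = 0.670312 V.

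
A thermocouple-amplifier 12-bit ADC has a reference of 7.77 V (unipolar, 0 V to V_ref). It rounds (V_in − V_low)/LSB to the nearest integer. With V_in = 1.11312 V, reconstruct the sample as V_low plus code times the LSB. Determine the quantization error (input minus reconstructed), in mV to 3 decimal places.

-0.403 mV

Step size: 7.77 V ÷ 2^12 = 1.897 mV.
(V_in − V_low)/LSB = (1.11312 − 0)/0.00189697 = 586.7876 → code 587 (round).
Reconstructed: 1.1135229 V.
Error = 1.11312 − 1.1135229 = -0.000402949 V = -0.403 mV.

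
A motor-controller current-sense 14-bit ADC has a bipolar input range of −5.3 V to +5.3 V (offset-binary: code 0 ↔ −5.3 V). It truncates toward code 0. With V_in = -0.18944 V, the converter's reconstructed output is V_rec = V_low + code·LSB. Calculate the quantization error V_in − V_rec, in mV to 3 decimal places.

0.123 mV

Step size: 10.6 V ÷ 2^14 = 0.647 mV.
Scaled input = 7899.1901 LSBs, so code = 7899.
Code 7899 maps back to (−5.3) + 7899×0.000646973 V = -0.18956299 V.
V_in − V_rec = 0.000122988 V = 0.123 mV.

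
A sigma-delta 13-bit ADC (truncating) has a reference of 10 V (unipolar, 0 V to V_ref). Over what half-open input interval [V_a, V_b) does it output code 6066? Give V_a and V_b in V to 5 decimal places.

[7.40479 V, 7.40601 V)

LSB = 10/2^13 = 1.221 mV.
V_a = V_low + 6066·LSB = 7.40479 V; V_b = V_low + 6067·LSB = 7.40601 V.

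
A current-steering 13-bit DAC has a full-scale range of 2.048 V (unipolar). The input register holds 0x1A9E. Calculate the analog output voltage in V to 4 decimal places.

LSB = 2.048 V / 2^13 = 250.00 µV.
Code 0x1A9E = 6814 decimal.
V_out = 0 + 6814 × 0.00025 V = 1.7035 V.

1.7035 V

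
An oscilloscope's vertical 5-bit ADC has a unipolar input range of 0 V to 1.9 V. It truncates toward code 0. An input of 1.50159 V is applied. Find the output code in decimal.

With 32 levels over 1.9 V, one step is 59.375 mV.
Input sits at 25.290 steps above V_low.
So the output code is 25.

code 25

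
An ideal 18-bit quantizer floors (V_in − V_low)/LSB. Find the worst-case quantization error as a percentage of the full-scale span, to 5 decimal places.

Truncating → worst-case error = 1 LSB = V_FS/2^18, so 100/262144 = 0.00038147 % of full scale.

0.00038 %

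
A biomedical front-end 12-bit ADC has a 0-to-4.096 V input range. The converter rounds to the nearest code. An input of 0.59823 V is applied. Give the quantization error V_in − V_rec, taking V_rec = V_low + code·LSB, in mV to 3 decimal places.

0.230 mV

LSB = 4.096/2^12 = 1.000 mV.
Scaled input = 598.2300 LSBs, so code = 598.
V_rec = 0 + 598·0.001 = 0.598 V.
Difference: 0.00023 V → 0.230 mV.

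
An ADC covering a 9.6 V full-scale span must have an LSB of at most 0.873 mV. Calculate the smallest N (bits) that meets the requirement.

Number of steps required ≥ 9.6 V / 0.873 mV = 10996.56.
Need 2^N ≥ 10996.56; 2^13 = 8192, 2^14 = 16384.
Minimum N = 14.

14 bits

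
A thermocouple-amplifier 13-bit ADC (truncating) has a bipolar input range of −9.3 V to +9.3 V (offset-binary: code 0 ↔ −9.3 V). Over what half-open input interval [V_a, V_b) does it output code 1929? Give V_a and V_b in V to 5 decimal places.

LSB = 18.6/2^13 = 2.271 mV.
V_a = V_low + 1929·LSB = -4.92019 V; V_b = V_low + 1930·LSB = -4.91792 V.

[-4.92019 V, -4.91792 V)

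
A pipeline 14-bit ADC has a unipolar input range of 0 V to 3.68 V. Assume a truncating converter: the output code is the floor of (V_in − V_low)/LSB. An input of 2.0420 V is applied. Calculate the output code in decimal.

Full-scale span = 3.68 V; LSB = 3.68/2^14 = 224.61 µV.
Input sits at 9091.339 steps above V_low.
Floor → code 9091.

code 9091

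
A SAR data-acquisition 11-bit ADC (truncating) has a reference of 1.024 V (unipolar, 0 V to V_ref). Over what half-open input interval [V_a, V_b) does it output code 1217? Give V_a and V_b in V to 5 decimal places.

LSB = 1.024/2^11 = 0.500 mV.
V_a = V_low + 1217·LSB = 0.6085 V; V_b = V_low + 1218·LSB = 0.609 V.

[0.60850 V, 0.60900 V)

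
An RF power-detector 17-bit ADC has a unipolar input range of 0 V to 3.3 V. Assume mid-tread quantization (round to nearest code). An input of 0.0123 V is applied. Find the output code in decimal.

code 489

LSB = 3.3 V / 131072 = 25.18 µV.
(0.0123 − 0) / 2.5177e-05 = 488.541 LSBs.
So the output code is 489.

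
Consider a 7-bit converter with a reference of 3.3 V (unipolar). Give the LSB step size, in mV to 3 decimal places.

25.781 mV

Full-scale span = 3.3 V.
LSB = 3.3 / 2^7 = 3.3 / 128 = 0.0257812 V = 25.781 mV.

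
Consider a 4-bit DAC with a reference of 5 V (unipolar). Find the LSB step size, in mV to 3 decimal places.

312.500 mV

Full-scale span = 5 V.
LSB = 5 / 2^4 = 5 / 16 = 0.3125 V = 312.500 mV.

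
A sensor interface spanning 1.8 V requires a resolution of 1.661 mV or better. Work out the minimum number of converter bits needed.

Number of steps required ≥ 1.8 V / 1.661 mV = 1083.68.
Need 2^N ≥ 1083.68; 2^10 = 1024, 2^11 = 2048.
Minimum N = 11.

11 bits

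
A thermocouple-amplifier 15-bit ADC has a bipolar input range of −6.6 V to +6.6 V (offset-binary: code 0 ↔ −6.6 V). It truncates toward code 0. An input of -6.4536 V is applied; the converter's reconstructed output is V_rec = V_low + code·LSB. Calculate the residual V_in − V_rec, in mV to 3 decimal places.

0.172 mV

LSB = 13.2/2^15 = 402.83 µV.
(V_in − V_low)/LSB = (-6.4536 − (−6.6))/0.000402832 = 363.4269 → code 363 (floor).
Code 363 maps back to (−6.6) + 363×0.000402832 V = -6.453772 V.
Error = -6.4536 − (−6.453772) = 0.000171973 V = 0.172 mV.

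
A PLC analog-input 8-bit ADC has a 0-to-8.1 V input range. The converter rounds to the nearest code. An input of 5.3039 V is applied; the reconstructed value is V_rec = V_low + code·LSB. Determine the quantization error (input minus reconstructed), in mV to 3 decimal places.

One LSB is 8.1 V / 256 = 31.641 mV.
(V_in − V_low)/LSB = (5.3039 − 0)/0.0316406 = 167.6294 → code 168 (round).
V_rec = 0 + 168·0.0316406 = 5.315625 V.
V_in − V_rec = -0.011725 V = -11.725 mV.

-11.725 mV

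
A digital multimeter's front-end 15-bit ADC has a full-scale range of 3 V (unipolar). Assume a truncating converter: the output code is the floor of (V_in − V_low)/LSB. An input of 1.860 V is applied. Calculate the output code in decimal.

LSB = 3 V / 32768 = 91.55 µV.
(V_in − V_low)/LSB = (1.860 − 0) / 9.15527e-05 = 20316.160.
Floor → code 20316.

code 20316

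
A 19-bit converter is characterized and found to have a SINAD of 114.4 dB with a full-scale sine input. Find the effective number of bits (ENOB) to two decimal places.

18.71 bits

ENOB = (SINAD − 1.76) / 6.02 = (114.4 − 1.76)/6.02 = 18.711.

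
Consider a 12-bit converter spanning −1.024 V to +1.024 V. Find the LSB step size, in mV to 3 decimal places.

0.500 mV

Full-scale span = 2.048 V.
LSB = 2.048 / 2^12 = 2.048 / 4096 = 0.0005 V = 0.500 mV.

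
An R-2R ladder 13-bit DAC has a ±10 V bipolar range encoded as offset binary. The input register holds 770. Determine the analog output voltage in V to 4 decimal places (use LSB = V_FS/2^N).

-8.1201 V

LSB = 20 V / 2^13 = 2.441 mV.
V_out = (−10) + 770 × 0.00244141 V = -8.12012 V.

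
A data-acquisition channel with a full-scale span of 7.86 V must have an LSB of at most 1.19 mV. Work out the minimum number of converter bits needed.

13 bits

Number of steps required ≥ 7.86 V / 1.19 mV = 6605.04.
Need 2^N ≥ 6605.04; 2^12 = 4096, 2^13 = 8192.
Minimum N = 13.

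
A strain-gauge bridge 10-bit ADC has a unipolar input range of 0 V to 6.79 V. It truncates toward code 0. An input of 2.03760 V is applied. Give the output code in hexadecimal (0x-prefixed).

code 0x133 (decimal 307)

LSB = 6.79 V / 1024 = 6.631 mV.
(2.03760 − 0) / 0.00663086 = 307.290 LSBs.
Floor → code 307.
In hexadecimal (0x-prefixed): 0x133.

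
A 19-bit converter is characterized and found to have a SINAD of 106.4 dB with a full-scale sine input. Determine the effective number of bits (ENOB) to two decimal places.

17.38 bits

ENOB = (SINAD − 1.76) / 6.02 = (106.4 − 1.76)/6.02 = 17.382.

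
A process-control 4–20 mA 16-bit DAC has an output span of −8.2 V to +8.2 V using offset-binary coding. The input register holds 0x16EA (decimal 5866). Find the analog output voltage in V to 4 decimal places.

LSB = 16.4 V / 2^16 = 250.24 µV.
Code 0x16EA = 5866 decimal.
V_out = (−8.2) + 5866 × 0.000250244 V = -6.73207 V.

-6.7321 V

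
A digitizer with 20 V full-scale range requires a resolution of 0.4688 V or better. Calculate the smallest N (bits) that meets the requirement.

Number of steps required ≥ 20 V / 0.4688 V = 42.66.
Need 2^N ≥ 42.66; 2^5 = 32, 2^6 = 64.
Minimum N = 6.

6 bits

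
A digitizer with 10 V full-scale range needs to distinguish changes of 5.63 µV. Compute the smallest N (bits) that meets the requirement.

Number of steps required ≥ 10 V / 5.63 µV = 1776198.93.
Need 2^N ≥ 1776198.93; 2^20 = 1048576, 2^21 = 2097152.
Minimum N = 21.

21 bits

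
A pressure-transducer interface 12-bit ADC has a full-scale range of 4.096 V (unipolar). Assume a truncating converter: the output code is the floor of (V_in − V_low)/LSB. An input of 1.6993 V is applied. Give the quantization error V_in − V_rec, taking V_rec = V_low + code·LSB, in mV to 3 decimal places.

LSB = 4.096/2^12 = 1.000 mV.
Scaled input = 1699.3000 LSBs, so code = 1699.
V_rec = 0 + 1699·0.001 = 1.699 V.
Difference: 0.0003 V → 0.300 mV.

0.300 mV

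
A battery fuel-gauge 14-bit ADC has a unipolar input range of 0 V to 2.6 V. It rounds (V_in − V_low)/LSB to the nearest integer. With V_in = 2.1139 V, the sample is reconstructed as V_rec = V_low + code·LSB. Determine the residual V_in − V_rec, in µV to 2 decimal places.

-28.22 µV

Step size: 2.6 V ÷ 2^14 = 158.69 µV.
(V_in − V_low)/LSB = (2.1139 − 0)/0.000158691 = 13320.8222 → code 13321 (round).
Reconstructed: 2.1139282 V.
Difference: -2.82227e-05 V → -28.22 µV.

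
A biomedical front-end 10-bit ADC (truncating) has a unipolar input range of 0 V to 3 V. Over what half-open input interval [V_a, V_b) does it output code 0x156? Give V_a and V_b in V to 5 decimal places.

LSB = 3/2^10 = 2.930 mV.
Code 0x156 = 342 decimal.
V_a = V_low + 342·LSB = 1.00195 V; V_b = V_low + 343·LSB = 1.00488 V.

[1.00195 V, 1.00488 V)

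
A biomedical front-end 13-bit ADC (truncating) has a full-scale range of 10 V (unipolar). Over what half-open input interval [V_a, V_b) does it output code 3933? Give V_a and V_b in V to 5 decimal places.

[4.80103 V, 4.80225 V)

LSB = 10/2^13 = 1.221 mV.
V_a = V_low + 3933·LSB = 4.80103 V; V_b = V_low + 3934·LSB = 4.80225 V.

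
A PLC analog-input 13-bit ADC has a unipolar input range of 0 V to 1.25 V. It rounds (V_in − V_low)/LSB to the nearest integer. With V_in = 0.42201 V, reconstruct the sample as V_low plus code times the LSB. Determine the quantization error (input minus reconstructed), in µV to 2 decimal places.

-48.11 µV

Step size: 1.25 V ÷ 2^13 = 152.59 µV.
(V_in − V_low)/LSB = (0.42201 − 0)/0.000152588 = 2765.6847 → code 2766 (round).
V_rec = 0 + 2766·0.000152588 = 0.42205811 V.
Difference: -4.81055e-05 V → -48.11 µV.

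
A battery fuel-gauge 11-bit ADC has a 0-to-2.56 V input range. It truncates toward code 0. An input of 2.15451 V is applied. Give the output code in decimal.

code 1723

LSB = 2.56 V / 2048 = 1.250 mV.
(2.15451 − 0) / 0.00125 = 1723.608 LSBs.
Floor → code 1723.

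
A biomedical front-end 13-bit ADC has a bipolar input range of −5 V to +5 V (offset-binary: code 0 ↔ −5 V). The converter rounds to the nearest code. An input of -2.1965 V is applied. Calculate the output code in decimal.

With 8192 levels over 10 V, one step is 1.221 mV.
(V_in − V_low)/LSB = (-2.1965 − (−5)) / 0.0012207 = 2296.627.
Round → code 2297.

code 2297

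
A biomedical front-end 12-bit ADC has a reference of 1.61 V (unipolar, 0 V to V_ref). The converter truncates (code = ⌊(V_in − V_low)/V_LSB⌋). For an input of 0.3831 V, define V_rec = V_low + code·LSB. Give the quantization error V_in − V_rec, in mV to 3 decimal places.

0.253 mV

One LSB is 1.61 V / 4096 = 393.07 µV.
Scaled input = 974.6445 LSBs, so code = 974.
Reconstructed: 0.38284668 V.
Difference: 0.00025332 V → 0.253 mV.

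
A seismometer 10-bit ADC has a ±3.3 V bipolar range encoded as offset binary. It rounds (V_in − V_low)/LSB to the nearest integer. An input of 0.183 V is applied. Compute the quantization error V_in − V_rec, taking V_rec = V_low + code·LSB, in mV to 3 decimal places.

2.531 mV

LSB = 6.6/2^10 = 6.445 mV.
(V_in − V_low)/LSB = (0.183 − (−3.3))/0.00644531 = 540.3927 → code 540 (round).
V_rec = (−3.3) + 540·0.00644531 = 0.18046875 V.
V_in − V_rec = 0.00253125 V = 2.531 mV.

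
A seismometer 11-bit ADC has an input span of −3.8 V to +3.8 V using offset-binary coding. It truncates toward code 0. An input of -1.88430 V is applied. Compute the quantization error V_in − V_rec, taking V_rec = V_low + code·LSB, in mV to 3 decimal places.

0.856 mV

One LSB is 7.6 V / 2048 = 3.711 mV.
Scaled input = 516.2307 LSBs, so code = 516.
Reconstructed: -1.8851563 V.
Difference: 0.00085625 V → 0.856 mV.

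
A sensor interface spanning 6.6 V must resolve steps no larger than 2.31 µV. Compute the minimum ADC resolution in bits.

Number of steps required ≥ 6.6 V / 2.31 µV = 2857142.86.
Need 2^N ≥ 2857142.86; 2^21 = 2097152, 2^22 = 4194304.
Minimum N = 22.

22 bits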